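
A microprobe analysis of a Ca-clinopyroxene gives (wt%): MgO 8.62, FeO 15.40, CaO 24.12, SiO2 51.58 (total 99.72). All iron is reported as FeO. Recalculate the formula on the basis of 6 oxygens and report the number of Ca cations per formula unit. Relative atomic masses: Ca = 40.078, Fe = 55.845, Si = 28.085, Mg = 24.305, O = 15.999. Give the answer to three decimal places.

1.002 Ca apfu

MgO (M=40.304): mol = 0.21387; Mg = 0.21387, O = 0.21387.
FeO (M=71.844): mol = 0.21435; Fe = 0.21435, O = 0.21435.
CaO (M=56.077): mol = 0.43012; Ca = 0.43012, O = 0.43012.
SiO2 (M=60.083): mol = 0.85848; Si = 0.85848, O = 1.71696.
ΣO = 2.57530; factor = 6/ΣO = 2.32983.
Ca apfu = 0.43012 × 2.32983 = 1.002.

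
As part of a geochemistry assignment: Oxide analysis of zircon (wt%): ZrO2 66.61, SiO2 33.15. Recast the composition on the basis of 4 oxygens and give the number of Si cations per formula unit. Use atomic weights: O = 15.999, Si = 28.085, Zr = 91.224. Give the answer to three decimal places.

ZrO2: 66.61/123.222 = 0.54057 mol → 0.54057 mol Zr, 1.08114 mol O.
SiO2: 33.15/60.083 = 0.55174 mol → 0.55174 mol Si, 1.10348 mol O.
Total oxygen = 2.18462 mol. Normalization factor = 4/2.18462 = 1.83098.
Si per 4 O = 0.55174 × 1.83098 = 1.010.

1.010 Si apfu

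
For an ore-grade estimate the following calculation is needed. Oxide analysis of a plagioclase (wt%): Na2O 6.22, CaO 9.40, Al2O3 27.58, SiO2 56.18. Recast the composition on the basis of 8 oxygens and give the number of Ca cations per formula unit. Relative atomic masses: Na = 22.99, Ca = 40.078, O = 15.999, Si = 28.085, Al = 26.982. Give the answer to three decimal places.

Na2O (M=61.979): mol = 0.10036; Na = 0.20072, O = 0.10036.
CaO (M=56.077): mol = 0.16763; Ca = 0.16763, O = 0.16763.
Al2O3 (M=101.961): mol = 0.27050; Al = 0.54100, O = 0.81150.
SiO2 (M=60.083): mol = 0.93504; Si = 0.93504, O = 1.87008.
ΣO = 2.94957; factor = 8/ΣO = 2.71226.
Ca apfu = 0.16763 × 2.71226 = 0.455.

0.455 Ca apfu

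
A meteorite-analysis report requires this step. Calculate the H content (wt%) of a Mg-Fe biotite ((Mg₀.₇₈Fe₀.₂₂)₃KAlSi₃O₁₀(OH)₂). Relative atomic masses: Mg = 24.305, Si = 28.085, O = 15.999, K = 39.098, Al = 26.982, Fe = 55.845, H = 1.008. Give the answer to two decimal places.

0.46 wt%

Formula mass = 2.34·24.305 + 0.66·55.845 + 1·39.098 + 1·26.982 + 3·28.085 + 12·15.999 + 2·1.008 = 438.070 g/mol, of which 2.016 g is H.
So H makes up 2.016/438.070 = 0.0046 of the mass, i.e. 0.46%.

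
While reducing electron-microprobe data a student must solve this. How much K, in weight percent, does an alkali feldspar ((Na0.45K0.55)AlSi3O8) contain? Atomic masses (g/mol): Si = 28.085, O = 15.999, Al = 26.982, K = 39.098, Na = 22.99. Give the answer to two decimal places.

7.93 weight percent

Molar mass of (Na0.45K0.55)AlSi3O8: 0.45·22.99 + 0.55·39.098 + 1·26.982 + 3·28.085 + 8·15.999 = 271.078 g/mol.
Mass of K per formula unit: 0.55 × 39.098 = 21.504 g.
Weight fraction K = 21.504 / 271.078 = 0.0793.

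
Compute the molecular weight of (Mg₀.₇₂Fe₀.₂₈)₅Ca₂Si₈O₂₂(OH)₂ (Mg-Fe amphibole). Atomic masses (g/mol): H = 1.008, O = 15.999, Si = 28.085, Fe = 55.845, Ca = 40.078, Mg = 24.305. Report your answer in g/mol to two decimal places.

The formula mass is the sum 3.60×24.305 + 1.40×55.845 + 2×40.078 + 8×28.085 + 24×15.999 + 2×1.008.

856.51 g/mol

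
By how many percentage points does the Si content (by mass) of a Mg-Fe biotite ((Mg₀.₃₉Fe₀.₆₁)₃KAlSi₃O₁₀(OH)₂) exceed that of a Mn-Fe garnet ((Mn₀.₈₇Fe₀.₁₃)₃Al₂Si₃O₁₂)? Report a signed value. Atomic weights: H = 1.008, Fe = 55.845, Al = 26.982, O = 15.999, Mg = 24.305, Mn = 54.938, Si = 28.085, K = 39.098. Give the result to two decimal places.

First mineral: 84.255 g Si in 474.972 g formula = 17.74 wt% Si.
Second mineral: 84.255 g Si in 495.375 g formula = 17.01 wt% Si.
17.74% − 17.01% gives a difference of 0.73 percentage points.

0.73 percentage points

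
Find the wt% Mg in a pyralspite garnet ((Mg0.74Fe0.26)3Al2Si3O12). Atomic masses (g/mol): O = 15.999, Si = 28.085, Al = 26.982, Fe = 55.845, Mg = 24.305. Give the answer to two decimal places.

Molar mass of (Mg0.74Fe0.26)3Al2Si3O12: 2.22×24.305 + 0.78×55.845 + 2×26.982 + 3×28.085 + 12×15.999 = 427.723 g/mol.
Mass of Mg per formula unit: 2.22 × 24.305 = 53.957 g.
Weight fraction Mg = 53.957 / 427.723 = 0.1261.

12.61 wt%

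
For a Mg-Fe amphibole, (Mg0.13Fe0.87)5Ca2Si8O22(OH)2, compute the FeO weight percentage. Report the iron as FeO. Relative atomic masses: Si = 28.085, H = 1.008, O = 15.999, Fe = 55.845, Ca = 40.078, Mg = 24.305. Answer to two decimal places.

Formula mass = 949.552 g/mol.
4.35 Fe → 4.3500 mol FeO per formula unit; M(FeO) = 71.844, so FeO mass = 312.521 g.
312.521/949.552 × 100 = 32.91 wt%.

32.91 wt%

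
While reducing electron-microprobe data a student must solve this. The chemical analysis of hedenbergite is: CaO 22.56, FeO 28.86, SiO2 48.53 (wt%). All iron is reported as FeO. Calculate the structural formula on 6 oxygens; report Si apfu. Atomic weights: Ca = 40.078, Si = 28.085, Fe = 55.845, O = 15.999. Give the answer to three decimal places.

CaO: 22.56/56.077 = 0.40230 mol → 0.40230 mol Ca, 0.40230 mol O.
FeO: 28.86/71.844 = 0.40170 mol → 0.40170 mol Fe, 0.40170 mol O.
SiO2: 48.53/60.083 = 0.80772 mol → 0.80772 mol Si, 1.61544 mol O.
Total oxygen = 2.41944 mol. Normalization factor = 6/2.41944 = 2.47991.
Si per 6 O = 0.80772 × 2.47991 = 2.003.

2.003 Si apfu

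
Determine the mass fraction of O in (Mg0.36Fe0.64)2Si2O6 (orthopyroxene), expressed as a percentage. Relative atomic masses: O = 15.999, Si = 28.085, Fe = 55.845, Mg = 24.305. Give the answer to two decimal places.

Molar mass of (Mg0.36Fe0.64)2Si2O6: 0.72*24.305 + 1.28*55.845 + 2*28.085 + 6*15.999 = 241.145 g/mol.
Mass of O per formula unit: 6 × 15.999 = 95.994 g.
Weight fraction O = 95.994 / 241.145 = 0.3981.

39.81 wt%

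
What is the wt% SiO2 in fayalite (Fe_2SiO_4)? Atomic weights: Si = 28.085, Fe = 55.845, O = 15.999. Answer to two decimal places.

Formula mass = 203.771 g/mol.
1 Si → 1.0000 mol SiO2 per formula unit; M(SiO2) = 60.083, so SiO2 mass = 60.083 g.
60.083/203.771 × 100 = 29.49 wt%.

29.49 wt%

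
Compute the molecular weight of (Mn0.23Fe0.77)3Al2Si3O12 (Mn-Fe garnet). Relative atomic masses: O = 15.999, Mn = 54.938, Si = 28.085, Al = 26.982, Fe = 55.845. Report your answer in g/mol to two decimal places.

M = 0.69×54.938 + 2.31×55.845 + 2×26.982 + 3×28.085 + 12×15.999

497.12 g/mol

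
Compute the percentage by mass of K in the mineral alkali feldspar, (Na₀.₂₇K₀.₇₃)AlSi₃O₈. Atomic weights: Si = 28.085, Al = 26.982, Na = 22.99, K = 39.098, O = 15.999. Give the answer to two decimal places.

10.42 wt%

Molar mass of (Na₀.₂₇K₀.₇₃)AlSi₃O₈: 0.27*22.99 + 0.73*39.098 + 1*26.982 + 3*28.085 + 8*15.999 = 273.978 g/mol.
Mass of K per formula unit: 0.73 × 39.098 = 28.542 g.
Weight fraction K = 28.542 / 273.978 = 0.1042.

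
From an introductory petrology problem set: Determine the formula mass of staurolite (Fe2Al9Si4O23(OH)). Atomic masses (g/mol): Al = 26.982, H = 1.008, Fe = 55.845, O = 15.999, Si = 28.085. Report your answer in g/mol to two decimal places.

851.85 g/mol

M = 2×55.845 + 9×26.982 + 4×28.085 + 24×15.999 + 1×1.008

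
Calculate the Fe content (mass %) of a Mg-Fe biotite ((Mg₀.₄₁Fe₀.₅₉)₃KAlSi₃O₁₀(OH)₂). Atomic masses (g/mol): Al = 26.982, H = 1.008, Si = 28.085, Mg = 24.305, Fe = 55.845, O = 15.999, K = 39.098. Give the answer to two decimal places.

Molar mass of (Mg₀.₄₁Fe₀.₅₉)₃KAlSi₃O₁₀(OH)₂: 1.23·24.305 + 1.77·55.845 + 1·39.098 + 1·26.982 + 3·28.085 + 12·15.999 + 2·1.008 = 473.080 g/mol.
Mass of Fe per formula unit: 1.77 × 55.845 = 98.846 g.
Weight fraction Fe = 98.846 / 473.080 = 0.2089.

20.89 mass %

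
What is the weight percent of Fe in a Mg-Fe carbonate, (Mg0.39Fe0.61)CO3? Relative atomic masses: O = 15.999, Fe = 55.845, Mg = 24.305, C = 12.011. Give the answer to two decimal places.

32.90 mass %

Formula mass = 0.39·24.305 + 0.61·55.845 + 1·12.011 + 3·15.999 = 103.552 g/mol, of which 34.065 g is Fe.
So Fe makes up 34.065/103.552 = 0.3290 of the mass, i.e. 32.90%.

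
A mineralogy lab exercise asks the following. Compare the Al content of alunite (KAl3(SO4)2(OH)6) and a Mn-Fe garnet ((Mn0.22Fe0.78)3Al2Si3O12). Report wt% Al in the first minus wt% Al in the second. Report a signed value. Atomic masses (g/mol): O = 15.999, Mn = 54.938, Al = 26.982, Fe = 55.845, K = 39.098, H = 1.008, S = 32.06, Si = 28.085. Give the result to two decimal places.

8.69 percentage points

First mineral: 80.946 g Al in 414.198 g formula = 19.54 wt% Al.
Second mineral: 53.964 g Al in 497.143 g formula = 10.85 wt% Al.
19.54% − 10.85% gives a difference of 8.69 percentage points.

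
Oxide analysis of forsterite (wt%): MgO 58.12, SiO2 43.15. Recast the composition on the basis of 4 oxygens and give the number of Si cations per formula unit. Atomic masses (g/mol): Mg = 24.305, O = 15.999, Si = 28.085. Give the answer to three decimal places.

MgO (M=40.304): mol = 1.44204; Mg = 1.44204, O = 1.44204.
SiO2 (M=60.083): mol = 0.71817; Si = 0.71817, O = 1.43634.
ΣO = 2.87838; factor = 4/ΣO = 1.38967.
Si apfu = 0.71817 × 1.38967 = 0.998.

0.998 Si apfu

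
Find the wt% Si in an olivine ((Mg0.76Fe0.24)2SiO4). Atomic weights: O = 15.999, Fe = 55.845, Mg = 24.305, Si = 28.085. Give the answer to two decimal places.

18.02 mass %

Formula mass = 1.52×24.305 + 0.48×55.845 + 1×28.085 + 4×15.999 = 155.830 g/mol, of which 28.085 g is Si.
So Si makes up 28.085/155.830 = 0.1802 of the mass, i.e. 18.02%.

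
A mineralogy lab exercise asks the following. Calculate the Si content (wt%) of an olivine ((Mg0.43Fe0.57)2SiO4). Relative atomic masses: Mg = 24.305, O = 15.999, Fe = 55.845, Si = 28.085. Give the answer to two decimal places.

Formula mass = 0.86·24.305 + 1.14·55.845 + 1·28.085 + 4·15.999 = 176.647 g/mol, of which 28.085 g is Si.
So Si makes up 28.085/176.647 = 0.1590 of the mass, i.e. 15.90%.

15.90 wt%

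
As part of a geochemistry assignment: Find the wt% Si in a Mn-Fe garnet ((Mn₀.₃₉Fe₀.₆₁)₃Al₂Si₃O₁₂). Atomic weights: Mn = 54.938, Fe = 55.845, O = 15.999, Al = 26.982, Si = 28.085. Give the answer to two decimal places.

16.96 wt%

Molar mass of (Mn₀.₃₉Fe₀.₆₁)₃Al₂Si₃O₁₂: 1.17×54.938 + 1.83×55.845 + 2×26.982 + 3×28.085 + 12×15.999 = 496.681 g/mol.
Mass of Si per formula unit: 3 × 28.085 = 84.255 g.
Weight fraction Si = 84.255 / 496.681 = 0.1696.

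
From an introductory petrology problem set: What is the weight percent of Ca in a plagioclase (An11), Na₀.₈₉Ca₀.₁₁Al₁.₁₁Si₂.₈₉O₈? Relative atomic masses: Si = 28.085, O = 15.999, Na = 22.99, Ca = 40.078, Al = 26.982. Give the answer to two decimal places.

M(Na₀.₈₉Ca₀.₁₁Al₁.₁₁Si₂.₈₉O₈) = 263.977 g/mol.
Ca contributes 0.11 × 40.078 = 4.409 g per mole.
4.409/263.977 = 0.0167 → 1.67%.

1.67 mass %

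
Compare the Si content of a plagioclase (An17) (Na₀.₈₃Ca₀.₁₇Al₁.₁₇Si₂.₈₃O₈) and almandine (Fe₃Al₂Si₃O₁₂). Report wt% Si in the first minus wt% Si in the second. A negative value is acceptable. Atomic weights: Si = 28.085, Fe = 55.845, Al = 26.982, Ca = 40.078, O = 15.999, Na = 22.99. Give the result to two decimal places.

13.07 percentage points

M(Na₀.₈₃Ca₀.₁₇Al₁.₁₇Si₂.₈₃O₈) = 264.936 g/mol, so wt% Si = 79.481/264.936 × 100 = 30.00%.
M(Fe₃Al₂Si₃O₁₂) = 497.742 g/mol, so wt% Si = 84.255/497.742 × 100 = 16.93%.
30.00 − 16.93 = 13.07 pp.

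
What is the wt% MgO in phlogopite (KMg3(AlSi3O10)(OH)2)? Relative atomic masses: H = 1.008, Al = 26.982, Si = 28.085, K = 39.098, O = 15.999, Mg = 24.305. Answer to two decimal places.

28.98 wt%

Molar mass of KMg3(AlSi3O10)(OH)2 = 1×39.098 + 3×24.305 + 1×26.982 + 3×28.085 + 12×15.999 + 2×1.008 = 417.254 g/mol.
Each formula unit contains 3 Mg, equivalent to 3/1 = 3.0000 mol MgO.
M(MgO) = 1×24.305 + 1×15.999 = 40.304 g/mol.
Mass of MgO per formula unit = 3.0000 × 40.304 = 120.912 g.
MgO wt% = 120.912 / 417.254 × 100 = 28.98%.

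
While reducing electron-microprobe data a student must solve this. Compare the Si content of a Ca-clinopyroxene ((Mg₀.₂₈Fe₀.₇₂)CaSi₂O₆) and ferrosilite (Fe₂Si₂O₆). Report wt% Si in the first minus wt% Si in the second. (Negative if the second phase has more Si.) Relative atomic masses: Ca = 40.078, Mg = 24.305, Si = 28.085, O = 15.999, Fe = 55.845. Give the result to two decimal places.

2.19 percentage points

M((Mg₀.₂₈Fe₀.₇₂)CaSi₂O₆) = 239.256 g/mol, so wt% Si = 56.170/239.256 × 100 = 23.48%.
M(Fe₂Si₂O₆) = 263.854 g/mol, so wt% Si = 56.170/263.854 × 100 = 21.29%.
23.48 − 21.29 = 2.19 pp.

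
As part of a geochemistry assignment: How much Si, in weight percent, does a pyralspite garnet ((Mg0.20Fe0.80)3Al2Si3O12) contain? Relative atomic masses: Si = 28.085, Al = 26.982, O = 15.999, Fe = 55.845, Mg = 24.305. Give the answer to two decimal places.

17.60 weight percent

Molar mass of (Mg0.20Fe0.80)3Al2Si3O12: 0.60·24.305 + 2.40·55.845 + 2·26.982 + 3·28.085 + 12·15.999 = 478.818 g/mol.
Mass of Si per formula unit: 3 × 28.085 = 84.255 g.
Weight fraction Si = 84.255 / 478.818 = 0.1760.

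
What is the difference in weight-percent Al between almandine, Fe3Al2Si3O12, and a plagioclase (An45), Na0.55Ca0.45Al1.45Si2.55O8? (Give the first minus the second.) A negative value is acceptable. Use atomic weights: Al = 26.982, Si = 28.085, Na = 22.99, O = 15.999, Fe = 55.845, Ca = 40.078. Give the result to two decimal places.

Al in Fe3Al2Si3O12: molar mass 497.742 g/mol; 2×26.982 = 53.964 g → 10.84 wt%.
Al in Na0.55Ca0.45Al1.45Si2.55O8: molar mass 269.412 g/mol; 1.45×26.982 = 39.124 g → 14.52 wt%.
Difference = 10.84 − 14.52 = -3.68 percentage points.

-3.68 percentage points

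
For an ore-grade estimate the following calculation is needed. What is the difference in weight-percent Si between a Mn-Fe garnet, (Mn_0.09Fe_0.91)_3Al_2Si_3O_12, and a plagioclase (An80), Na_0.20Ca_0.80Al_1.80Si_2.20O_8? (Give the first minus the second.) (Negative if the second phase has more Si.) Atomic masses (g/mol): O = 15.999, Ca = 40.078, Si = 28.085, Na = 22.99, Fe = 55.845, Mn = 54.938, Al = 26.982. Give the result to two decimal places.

First mineral: 84.255 g Si in 497.497 g formula = 16.94 wt% Si.
Second mineral: 61.787 g Si in 275.007 g formula = 22.47 wt% Si.
16.94% − 22.47% gives a difference of -5.53 percentage points.

-5.53 percentage points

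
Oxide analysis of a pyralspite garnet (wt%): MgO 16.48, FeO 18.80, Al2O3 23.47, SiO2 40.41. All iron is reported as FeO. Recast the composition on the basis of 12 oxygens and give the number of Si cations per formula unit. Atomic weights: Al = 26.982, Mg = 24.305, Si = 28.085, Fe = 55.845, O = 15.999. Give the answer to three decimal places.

MgO (M=40.304): mol = 0.40889; Mg = 0.40889, O = 0.40889.
FeO (M=71.844): mol = 0.26168; Fe = 0.26168, O = 0.26168.
Al2O3 (M=101.961): mol = 0.23019; Al = 0.46038, O = 0.69057.
SiO2 (M=60.083): mol = 0.67257; Si = 0.67257, O = 1.34514.
ΣO = 2.70628; factor = 12/ΣO = 4.43413.
Si apfu = 0.67257 × 4.43413 = 2.982.

2.982 Si apfu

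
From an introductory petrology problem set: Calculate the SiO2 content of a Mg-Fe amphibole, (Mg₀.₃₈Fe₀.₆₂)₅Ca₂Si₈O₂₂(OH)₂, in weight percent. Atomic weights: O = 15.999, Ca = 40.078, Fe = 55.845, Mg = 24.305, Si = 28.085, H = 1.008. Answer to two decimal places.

Molar mass of (Mg₀.₃₈Fe₀.₆₂)₅Ca₂Si₈O₂₂(OH)₂ = 1.90·24.305 + 3.10·55.845 + 2·40.078 + 8·28.085 + 24·15.999 + 2·1.008 = 910.127 g/mol.
Each formula unit contains 8 Si, equivalent to 8/1 = 8.0000 mol SiO2.
M(SiO2) = 1×28.085 + 2×15.999 = 60.083 g/mol.
Mass of SiO2 per formula unit = 8.0000 × 60.083 = 480.664 g.
SiO2 wt% = 480.664 / 910.127 × 100 = 52.81%.

52.81 wt%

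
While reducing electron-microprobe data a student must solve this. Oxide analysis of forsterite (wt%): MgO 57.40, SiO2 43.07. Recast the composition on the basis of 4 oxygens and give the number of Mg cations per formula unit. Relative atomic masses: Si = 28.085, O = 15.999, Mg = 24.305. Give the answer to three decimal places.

1.993 Mg apfu

MgO (M=40.304): mol = 1.42418; Mg = 1.42418, O = 1.42418.
SiO2 (M=60.083): mol = 0.71684; Si = 0.71684, O = 1.43368.
ΣO = 2.85786; factor = 4/ΣO = 1.39965.
Mg apfu = 1.42418 × 1.39965 = 1.993.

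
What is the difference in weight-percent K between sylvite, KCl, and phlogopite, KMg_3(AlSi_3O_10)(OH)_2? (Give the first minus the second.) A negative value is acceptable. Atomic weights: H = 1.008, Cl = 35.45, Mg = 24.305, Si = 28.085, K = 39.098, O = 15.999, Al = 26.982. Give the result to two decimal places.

43.08 percentage points

M(KCl) = 74.548 g/mol, so wt% K = 39.098/74.548 × 100 = 52.45%.
M(KMg_3(AlSi_3O_10)(OH)_2) = 417.254 g/mol, so wt% K = 39.098/417.254 × 100 = 9.37%.
52.45 − 9.37 = 43.08 pp.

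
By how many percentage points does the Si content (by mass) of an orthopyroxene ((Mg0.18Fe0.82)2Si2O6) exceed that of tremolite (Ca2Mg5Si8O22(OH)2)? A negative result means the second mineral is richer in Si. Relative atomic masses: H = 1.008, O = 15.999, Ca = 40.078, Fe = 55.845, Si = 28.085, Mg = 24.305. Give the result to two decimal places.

-5.41 percentage points

First mineral: 56.170 g Si in 252.500 g formula = 22.25 wt% Si.
Second mineral: 224.680 g Si in 812.353 g formula = 27.66 wt% Si.
22.25% − 27.66% gives a difference of -5.41 percentage points.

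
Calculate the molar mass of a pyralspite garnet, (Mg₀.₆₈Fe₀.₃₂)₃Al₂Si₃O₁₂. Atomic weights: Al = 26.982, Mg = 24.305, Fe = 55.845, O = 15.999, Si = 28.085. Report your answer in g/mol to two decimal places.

433.40 g/mol

The formula mass is the sum 2.04*24.305 + 0.96*55.845 + 2*26.982 + 3*28.085 + 12*15.999.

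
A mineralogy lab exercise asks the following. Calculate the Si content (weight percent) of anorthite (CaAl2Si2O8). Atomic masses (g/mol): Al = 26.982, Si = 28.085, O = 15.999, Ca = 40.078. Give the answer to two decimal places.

20.19 weight percent

Molar mass of CaAl2Si2O8: 1×40.078 + 2×26.982 + 2×28.085 + 8×15.999 = 278.204 g/mol.
Mass of Si per formula unit: 2 × 28.085 = 56.170 g.
Weight fraction Si = 56.170 / 278.204 = 0.2019.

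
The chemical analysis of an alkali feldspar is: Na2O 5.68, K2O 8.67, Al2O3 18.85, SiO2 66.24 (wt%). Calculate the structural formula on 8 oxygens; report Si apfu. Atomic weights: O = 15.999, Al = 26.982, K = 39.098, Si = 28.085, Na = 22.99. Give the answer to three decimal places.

2.997 Si apfu

5.68 wt% Na2O ÷ 61.979 g/mol = 0.09164 mol, giving 0.18328 Na and 0.09164 O.
8.67 wt% K2O ÷ 94.195 g/mol = 0.09204 mol, giving 0.18408 K and 0.09204 O.
18.85 wt% Al2O3 ÷ 101.961 g/mol = 0.18487 mol, giving 0.36974 Al and 0.55461 O.
66.24 wt% SiO2 ÷ 60.083 g/mol = 1.10247 mol, giving 1.10247 Si and 2.20494 O.
Oxygen sums to 2.94323; scaling by 8/2.94323 = 2.71810 puts the formula on 8 O.
Si: 1.10247 × 2.71810 = 2.997 atoms per formula unit.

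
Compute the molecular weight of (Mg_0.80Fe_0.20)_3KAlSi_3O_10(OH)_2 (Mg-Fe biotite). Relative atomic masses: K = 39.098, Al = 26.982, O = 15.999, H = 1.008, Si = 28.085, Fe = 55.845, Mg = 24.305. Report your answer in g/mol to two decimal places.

Mg: 2.40 × 24.305 = 58.3320
Fe: 0.60 × 55.845 = 33.5070
K: 1 × 39.098 = 39.0980
Al: 1 × 26.982 = 26.9820
Si: 3 × 28.085 = 84.2550
O: 12 × 15.999 = 191.9880
H: 2 × 1.008 = 2.0160
Summing the contributions gives the formula mass.

436.18 g/mol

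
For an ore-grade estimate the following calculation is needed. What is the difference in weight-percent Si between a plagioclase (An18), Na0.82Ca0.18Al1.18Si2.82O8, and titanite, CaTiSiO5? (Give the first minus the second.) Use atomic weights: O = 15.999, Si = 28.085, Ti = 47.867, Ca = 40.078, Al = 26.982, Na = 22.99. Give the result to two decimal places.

15.55 percentage points

Si in Na0.82Ca0.18Al1.18Si2.82O8: molar mass 265.096 g/mol; 2.82×28.085 = 79.200 g → 29.88 wt%.
Si in CaTiSiO5: molar mass 196.025 g/mol; 1×28.085 = 28.085 g → 14.33 wt%.
Difference = 29.88 − 14.33 = 15.55 percentage points.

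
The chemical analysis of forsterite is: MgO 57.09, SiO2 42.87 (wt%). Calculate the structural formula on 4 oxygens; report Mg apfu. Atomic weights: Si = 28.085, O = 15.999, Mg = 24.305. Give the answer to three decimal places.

1.993 Mg apfu

MgO: 57.09/40.304 = 1.41648 mol → 1.41648 mol Mg, 1.41648 mol O.
SiO2: 42.87/60.083 = 0.71351 mol → 0.71351 mol Si, 1.42702 mol O.
Total oxygen = 2.84350 mol. Normalization factor = 4/2.84350 = 1.40672.
Mg per 4 O = 1.41648 × 1.40672 = 1.993.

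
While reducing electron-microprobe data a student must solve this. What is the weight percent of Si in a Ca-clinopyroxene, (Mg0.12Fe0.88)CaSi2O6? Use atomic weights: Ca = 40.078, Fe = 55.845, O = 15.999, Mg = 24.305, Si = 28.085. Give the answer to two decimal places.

M((Mg0.12Fe0.88)CaSi2O6) = 244.302 g/mol.
Si contributes 2 × 28.085 = 56.170 g per mole.
56.170/244.302 = 0.2299 → 22.99%.

22.99 wt%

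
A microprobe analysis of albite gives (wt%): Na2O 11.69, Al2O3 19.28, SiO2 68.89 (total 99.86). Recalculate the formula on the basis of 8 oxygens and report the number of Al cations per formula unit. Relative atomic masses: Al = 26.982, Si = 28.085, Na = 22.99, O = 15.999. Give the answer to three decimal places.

Na2O: 11.69/61.979 = 0.18861 mol → 0.37722 mol Na, 0.18861 mol O.
Al2O3: 19.28/101.961 = 0.18909 mol → 0.37818 mol Al, 0.56727 mol O.
SiO2: 68.89/60.083 = 1.14658 mol → 1.14658 mol Si, 2.29316 mol O.
Total oxygen = 3.04904 mol. Normalization factor = 8/3.04904 = 2.62378.
Al per 8 O = 0.37818 × 2.62378 = 0.992.

0.992 Al apfu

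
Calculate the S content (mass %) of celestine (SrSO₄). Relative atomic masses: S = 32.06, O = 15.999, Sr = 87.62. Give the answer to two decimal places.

17.45 mass %

M(SrSO₄) = 183.676 g/mol.
S contributes 1 × 32.06 = 32.060 g per mole.
32.060/183.676 = 0.1745 → 17.45%.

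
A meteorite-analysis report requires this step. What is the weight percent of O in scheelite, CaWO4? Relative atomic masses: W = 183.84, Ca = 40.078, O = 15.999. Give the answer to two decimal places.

22.23 wt%

Formula mass = 1*40.078 + 1*183.84 + 4*15.999 = 287.914 g/mol, of which 63.996 g is O.
So O makes up 63.996/287.914 = 0.2223 of the mass, i.e. 22.23%.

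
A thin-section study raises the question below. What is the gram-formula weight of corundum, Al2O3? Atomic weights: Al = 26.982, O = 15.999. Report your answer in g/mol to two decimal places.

M = 2·26.982 + 3·15.999

101.96 g/mol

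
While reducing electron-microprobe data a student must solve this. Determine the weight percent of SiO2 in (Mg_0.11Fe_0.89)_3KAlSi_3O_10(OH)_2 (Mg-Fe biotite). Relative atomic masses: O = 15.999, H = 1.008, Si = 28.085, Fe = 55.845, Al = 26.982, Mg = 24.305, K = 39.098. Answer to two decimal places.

Formula mass = 501.466 g/mol.
3 Si → 3.0000 mol SiO2 per formula unit; M(SiO2) = 60.083, so SiO2 mass = 180.249 g.
180.249/501.466 × 100 = 35.94 wt%.

35.94 wt%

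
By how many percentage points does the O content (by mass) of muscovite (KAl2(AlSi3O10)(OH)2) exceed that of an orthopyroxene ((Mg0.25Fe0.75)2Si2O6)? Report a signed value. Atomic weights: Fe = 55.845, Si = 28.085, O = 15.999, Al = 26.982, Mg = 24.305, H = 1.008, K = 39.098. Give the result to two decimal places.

9.51 percentage points

O in KAl2(AlSi3O10)(OH)2: molar mass 398.303 g/mol; 12×15.999 = 191.988 g → 48.20 wt%.
O in (Mg0.25Fe0.75)2Si2O6: molar mass 248.084 g/mol; 6×15.999 = 95.994 g → 38.69 wt%.
Difference = 48.20 − 38.69 = 9.51 percentage points.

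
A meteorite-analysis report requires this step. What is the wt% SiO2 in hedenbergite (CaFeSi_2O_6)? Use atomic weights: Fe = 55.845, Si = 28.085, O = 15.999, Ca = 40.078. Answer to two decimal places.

48.44 wt%

Molar mass of CaFeSi_2O_6 = 1×40.078 + 1×55.845 + 2×28.085 + 6×15.999 = 248.087 g/mol.
Each formula unit contains 2 Si, equivalent to 2/1 = 2.0000 mol SiO2.
M(SiO2) = 1×28.085 + 2×15.999 = 60.083 g/mol.
Mass of SiO2 per formula unit = 2.0000 × 60.083 = 120.166 g.
SiO2 wt% = 120.166 / 248.087 × 100 = 48.44%.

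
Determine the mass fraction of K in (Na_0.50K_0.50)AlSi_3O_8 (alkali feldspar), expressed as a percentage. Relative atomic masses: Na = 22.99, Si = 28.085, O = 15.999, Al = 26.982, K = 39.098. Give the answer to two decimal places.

Molar mass of (Na_0.50K_0.50)AlSi_3O_8: 0.50×22.99 + 0.50×39.098 + 1×26.982 + 3×28.085 + 8×15.999 = 270.273 g/mol.
Mass of K per formula unit: 0.50 × 39.098 = 19.549 g.
Weight fraction K = 19.549 / 270.273 = 0.0723.

7.23 mass %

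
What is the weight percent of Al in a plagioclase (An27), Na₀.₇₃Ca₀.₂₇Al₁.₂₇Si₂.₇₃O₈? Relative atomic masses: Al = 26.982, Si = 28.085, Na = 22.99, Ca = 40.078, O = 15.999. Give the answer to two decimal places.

12.86 wt%

Formula mass = 0.73·22.99 + 0.27·40.078 + 1.27·26.982 + 2.73·28.085 + 8·15.999 = 266.535 g/mol, of which 34.267 g is Al.
So Al makes up 34.267/266.535 = 0.1286 of the mass, i.e. 12.86%.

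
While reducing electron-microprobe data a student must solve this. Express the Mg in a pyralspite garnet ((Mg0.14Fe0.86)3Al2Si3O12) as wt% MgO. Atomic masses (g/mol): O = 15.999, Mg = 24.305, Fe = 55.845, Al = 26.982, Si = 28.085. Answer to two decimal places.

3.49 wt%

Formula mass = 484.495 g/mol.
0.42 Mg → 0.4200 mol MgO per formula unit; M(MgO) = 40.304, so MgO mass = 16.928 g.
16.928/484.495 × 100 = 3.49 wt%.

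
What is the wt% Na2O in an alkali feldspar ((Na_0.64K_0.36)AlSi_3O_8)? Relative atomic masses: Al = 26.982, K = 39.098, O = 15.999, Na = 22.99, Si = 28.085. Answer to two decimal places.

7.40 wt%

Formula mass = 268.018 g/mol.
0.64 Na → 0.3200 mol Na2O per formula unit; M(Na2O) = 61.979, so Na2O mass = 19.833 g.
19.833/268.018 × 100 = 7.40 wt%.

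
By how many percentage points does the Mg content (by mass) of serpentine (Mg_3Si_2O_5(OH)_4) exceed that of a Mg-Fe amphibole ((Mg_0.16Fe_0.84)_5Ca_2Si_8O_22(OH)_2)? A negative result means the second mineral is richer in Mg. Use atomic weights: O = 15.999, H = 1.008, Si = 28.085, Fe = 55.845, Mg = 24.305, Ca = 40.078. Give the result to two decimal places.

M(Mg_3Si_2O_5(OH)_4) = 277.108 g/mol, so wt% Mg = 72.915/277.108 × 100 = 26.31%.
M((Mg_0.16Fe_0.84)_5Ca_2Si_8O_22(OH)_2) = 944.821 g/mol, so wt% Mg = 19.444/944.821 × 100 = 2.06%.
26.31 − 2.06 = 24.25 pp.

24.25 percentage points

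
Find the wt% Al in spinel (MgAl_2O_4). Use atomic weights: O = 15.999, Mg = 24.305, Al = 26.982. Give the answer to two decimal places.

37.93 wt%

Molar mass of MgAl_2O_4: 1*24.305 + 2*26.982 + 4*15.999 = 142.265 g/mol.
Mass of Al per formula unit: 2 × 26.982 = 53.964 g.
Weight fraction Al = 53.964 / 142.265 = 0.3793.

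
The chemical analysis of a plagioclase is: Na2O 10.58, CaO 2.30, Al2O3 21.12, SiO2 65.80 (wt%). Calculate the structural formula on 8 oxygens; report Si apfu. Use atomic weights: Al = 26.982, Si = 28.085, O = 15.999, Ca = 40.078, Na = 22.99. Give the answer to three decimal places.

2.898 Si apfu

10.58 wt% Na2O ÷ 61.979 g/mol = 0.17070 mol, giving 0.34140 Na and 0.17070 O.
2.30 wt% CaO ÷ 56.077 g/mol = 0.04102 mol, giving 0.04102 Ca and 0.04102 O.
21.12 wt% Al2O3 ÷ 101.961 g/mol = 0.20714 mol, giving 0.41428 Al and 0.62142 O.
65.80 wt% SiO2 ÷ 60.083 g/mol = 1.09515 mol, giving 1.09515 Si and 2.19030 O.
Oxygen sums to 3.02344; scaling by 8/3.02344 = 2.64599 puts the formula on 8 O.
Si: 1.09515 × 2.64599 = 2.898 atoms per formula unit.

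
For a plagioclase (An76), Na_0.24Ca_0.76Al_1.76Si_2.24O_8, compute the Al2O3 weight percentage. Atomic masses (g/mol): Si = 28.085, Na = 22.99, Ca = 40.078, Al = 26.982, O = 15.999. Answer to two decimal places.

32.70 wt%

M(Na_0.24Ca_0.76Al_1.76Si_2.24O_8) = 274.368 g/mol; M(Al2O3) = 101.961 g/mol.
Moles Al2O3 per formula unit = 1.76 Al ÷ 2 = 0.8800.
Al2O3 fraction = (0.8800 × 101.961) / 274.368 = 89.726/274.368 = 0.3270.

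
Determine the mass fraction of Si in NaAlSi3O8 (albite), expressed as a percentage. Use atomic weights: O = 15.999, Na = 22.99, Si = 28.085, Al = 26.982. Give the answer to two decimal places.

32.13 weight percent

Molar mass of NaAlSi3O8: 1·22.99 + 1·26.982 + 3·28.085 + 8·15.999 = 262.219 g/mol.
Mass of Si per formula unit: 3 × 28.085 = 84.255 g.
Weight fraction Si = 84.255 / 262.219 = 0.3213.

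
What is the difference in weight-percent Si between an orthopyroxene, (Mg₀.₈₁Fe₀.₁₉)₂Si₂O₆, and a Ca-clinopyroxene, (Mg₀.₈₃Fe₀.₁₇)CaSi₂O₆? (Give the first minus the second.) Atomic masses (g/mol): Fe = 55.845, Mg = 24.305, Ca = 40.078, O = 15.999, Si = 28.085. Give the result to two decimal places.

Si in (Mg₀.₈₁Fe₀.₁₉)₂Si₂O₆: molar mass 212.759 g/mol; 2×28.085 = 56.170 g → 26.40 wt%.
Si in (Mg₀.₈₃Fe₀.₁₇)CaSi₂O₆: molar mass 221.909 g/mol; 2×28.085 = 56.170 g → 25.31 wt%.
Difference = 26.40 − 25.31 = 1.09 percentage points.

1.09 percentage points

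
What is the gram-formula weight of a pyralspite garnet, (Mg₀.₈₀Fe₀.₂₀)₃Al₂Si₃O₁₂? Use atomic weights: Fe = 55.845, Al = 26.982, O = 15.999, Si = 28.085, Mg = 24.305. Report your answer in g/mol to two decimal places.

M = 2.40×24.305 + 0.60×55.845 + 2×26.982 + 3×28.085 + 12×15.999

422.05 g/mol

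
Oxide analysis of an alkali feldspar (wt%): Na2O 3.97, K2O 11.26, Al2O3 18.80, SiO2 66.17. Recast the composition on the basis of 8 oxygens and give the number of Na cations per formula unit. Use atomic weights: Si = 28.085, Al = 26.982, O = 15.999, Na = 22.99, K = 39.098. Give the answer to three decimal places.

0.349 Na apfu

Na2O (M=61.979): mol = 0.06405; Na = 0.12810, O = 0.06405.
K2O (M=94.195): mol = 0.11954; K = 0.23908, O = 0.11954.
Al2O3 (M=101.961): mol = 0.18438; Al = 0.36876, O = 0.55314.
SiO2 (M=60.083): mol = 1.10131; Si = 1.10131, O = 2.20262.
ΣO = 2.93935; factor = 8/ΣO = 2.72169.
Na apfu = 0.12810 × 2.72169 = 0.349.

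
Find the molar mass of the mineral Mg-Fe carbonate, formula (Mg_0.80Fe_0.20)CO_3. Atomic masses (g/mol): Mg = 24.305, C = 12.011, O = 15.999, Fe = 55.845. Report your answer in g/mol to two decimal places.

90.62 g/mol

Mg: 0.80 × 24.305 = 19.4440
Fe: 0.20 × 55.845 = 11.1690
C: 1 × 12.011 = 12.0110
O: 3 × 15.999 = 47.9970
Summing the contributions gives the formula mass.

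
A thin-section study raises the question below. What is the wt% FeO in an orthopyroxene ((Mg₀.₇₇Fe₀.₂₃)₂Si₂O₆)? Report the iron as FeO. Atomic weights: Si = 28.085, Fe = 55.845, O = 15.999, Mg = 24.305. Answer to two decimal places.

15.35 wt%

M((Mg₀.₇₇Fe₀.₂₃)₂Si₂O₆) = 215.282 g/mol; M(FeO) = 71.844 g/mol.
Moles FeO per formula unit = 0.46 Fe ÷ 1 = 0.4600.
FeO fraction = (0.4600 × 71.844) / 215.282 = 33.048/215.282 = 0.1535.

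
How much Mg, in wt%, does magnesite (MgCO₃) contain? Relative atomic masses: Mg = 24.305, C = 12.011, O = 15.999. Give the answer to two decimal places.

M(MgCO₃) = 84.313 g/mol.
Mg contributes 1 × 24.305 = 24.305 g per mole.
24.305/84.313 = 0.2883 → 28.83%.

28.83 wt%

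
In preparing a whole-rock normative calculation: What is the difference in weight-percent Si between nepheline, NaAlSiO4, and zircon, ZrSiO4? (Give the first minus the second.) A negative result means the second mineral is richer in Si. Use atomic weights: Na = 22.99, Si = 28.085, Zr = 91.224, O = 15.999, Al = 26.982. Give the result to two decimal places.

4.45 percentage points

Si in NaAlSiO4: molar mass 142.053 g/mol; 1×28.085 = 28.085 g → 19.77 wt%.
Si in ZrSiO4: molar mass 183.305 g/mol; 1×28.085 = 28.085 g → 15.32 wt%.
Difference = 19.77 − 15.32 = 4.45 percentage points.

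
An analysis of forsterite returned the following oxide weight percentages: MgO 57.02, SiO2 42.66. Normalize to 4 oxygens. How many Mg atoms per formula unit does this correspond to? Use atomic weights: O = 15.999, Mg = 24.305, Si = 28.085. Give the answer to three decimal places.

1.996 Mg apfu

MgO (M=40.304): mol = 1.41475; Mg = 1.41475, O = 1.41475.
SiO2 (M=60.083): mol = 0.71002; Si = 0.71002, O = 1.42004.
ΣO = 2.83479; factor = 4/ΣO = 1.41104.
Mg apfu = 1.41475 × 1.41104 = 1.996.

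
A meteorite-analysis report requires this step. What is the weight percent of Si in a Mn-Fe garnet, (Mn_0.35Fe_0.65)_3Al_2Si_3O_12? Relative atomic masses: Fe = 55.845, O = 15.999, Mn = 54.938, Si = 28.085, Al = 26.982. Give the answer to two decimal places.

16.96 weight percent

Molar mass of (Mn_0.35Fe_0.65)_3Al_2Si_3O_12: 1.05×54.938 + 1.95×55.845 + 2×26.982 + 3×28.085 + 12×15.999 = 496.790 g/mol.
Mass of Si per formula unit: 3 × 28.085 = 84.255 g.
Weight fraction Si = 84.255 / 496.790 = 0.1696.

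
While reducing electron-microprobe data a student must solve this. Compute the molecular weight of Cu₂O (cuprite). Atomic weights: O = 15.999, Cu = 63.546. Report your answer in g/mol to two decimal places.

M = 2×63.546 + 1×15.999

143.09 g/mol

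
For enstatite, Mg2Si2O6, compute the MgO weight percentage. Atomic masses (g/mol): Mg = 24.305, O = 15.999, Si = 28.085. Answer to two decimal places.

Formula mass = 200.774 g/mol.
2 Mg → 2.0000 mol MgO per formula unit; M(MgO) = 40.304, so MgO mass = 80.608 g.
80.608/200.774 × 100 = 40.15 wt%.

40.15 wt%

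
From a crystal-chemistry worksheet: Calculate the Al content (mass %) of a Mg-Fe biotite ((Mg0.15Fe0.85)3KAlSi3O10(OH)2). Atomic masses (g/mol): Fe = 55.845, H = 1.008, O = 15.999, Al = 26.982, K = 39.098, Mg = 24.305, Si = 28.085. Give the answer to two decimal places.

5.42 mass %

Formula mass = 0.45×24.305 + 2.55×55.845 + 1×39.098 + 1×26.982 + 3×28.085 + 12×15.999 + 2×1.008 = 497.681 g/mol, of which 26.982 g is Al.
So Al makes up 26.982/497.681 = 0.0542 of the mass, i.e. 5.42%.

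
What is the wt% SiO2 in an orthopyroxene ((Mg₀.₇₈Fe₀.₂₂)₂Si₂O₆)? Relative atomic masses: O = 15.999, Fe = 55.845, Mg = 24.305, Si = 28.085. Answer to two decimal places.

Molar mass of (Mg₀.₇₈Fe₀.₂₂)₂Si₂O₆ = 1.56·24.305 + 0.44·55.845 + 2·28.085 + 6·15.999 = 214.652 g/mol.
Each formula unit contains 2 Si, equivalent to 2/1 = 2.0000 mol SiO2.
M(SiO2) = 1×28.085 + 2×15.999 = 60.083 g/mol.
Mass of SiO2 per formula unit = 2.0000 × 60.083 = 120.166 g.
SiO2 wt% = 120.166 / 214.652 × 100 = 55.98%.

55.98 wt%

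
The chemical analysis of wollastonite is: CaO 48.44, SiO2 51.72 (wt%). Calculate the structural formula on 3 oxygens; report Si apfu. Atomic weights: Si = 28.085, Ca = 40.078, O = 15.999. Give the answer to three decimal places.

0.999 Si apfu

CaO (M=56.077): mol = 0.86381; Ca = 0.86381, O = 0.86381.
SiO2 (M=60.083): mol = 0.86081; Si = 0.86081, O = 1.72162.
ΣO = 2.58543; factor = 3/ΣO = 1.16035.
Si apfu = 0.86081 × 1.16035 = 0.999.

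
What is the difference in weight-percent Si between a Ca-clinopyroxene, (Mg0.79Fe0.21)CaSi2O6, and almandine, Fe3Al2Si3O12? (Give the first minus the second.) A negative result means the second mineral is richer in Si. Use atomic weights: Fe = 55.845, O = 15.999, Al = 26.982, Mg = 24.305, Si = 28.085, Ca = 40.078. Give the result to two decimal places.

8.24 percentage points

First mineral: 56.170 g Si in 223.170 g formula = 25.17 wt% Si.
Second mineral: 84.255 g Si in 497.742 g formula = 16.93 wt% Si.
25.17% − 16.93% gives a difference of 8.24 percentage points.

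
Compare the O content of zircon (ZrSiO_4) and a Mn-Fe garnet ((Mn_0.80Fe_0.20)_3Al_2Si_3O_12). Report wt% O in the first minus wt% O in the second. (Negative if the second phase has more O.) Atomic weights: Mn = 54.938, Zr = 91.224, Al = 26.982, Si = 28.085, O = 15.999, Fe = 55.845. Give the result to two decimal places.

-3.83 percentage points

First mineral: 63.996 g O in 183.305 g formula = 34.91 wt% O.
Second mineral: 191.988 g O in 495.565 g formula = 38.74 wt% O.
34.91% − 38.74% gives a difference of -3.83 percentage points.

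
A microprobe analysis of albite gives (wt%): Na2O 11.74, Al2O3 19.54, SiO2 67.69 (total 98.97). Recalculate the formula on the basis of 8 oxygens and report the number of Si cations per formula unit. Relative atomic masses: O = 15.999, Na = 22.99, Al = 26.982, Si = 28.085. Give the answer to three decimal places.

2.987 Si apfu

11.74 wt% Na2O ÷ 61.979 g/mol = 0.18942 mol, giving 0.37884 Na and 0.18942 O.
19.54 wt% Al2O3 ÷ 101.961 g/mol = 0.19164 mol, giving 0.38328 Al and 0.57492 O.
67.69 wt% SiO2 ÷ 60.083 g/mol = 1.12661 mol, giving 1.12661 Si and 2.25322 O.
Oxygen sums to 3.01756; scaling by 8/3.01756 = 2.65115 puts the formula on 8 O.
Si: 1.12661 × 2.65115 = 2.987 atoms per formula unit.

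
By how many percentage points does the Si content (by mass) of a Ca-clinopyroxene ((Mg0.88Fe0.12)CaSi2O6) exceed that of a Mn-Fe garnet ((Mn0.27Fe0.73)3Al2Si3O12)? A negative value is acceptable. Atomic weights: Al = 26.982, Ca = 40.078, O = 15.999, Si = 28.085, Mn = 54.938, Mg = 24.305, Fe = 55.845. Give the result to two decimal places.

First mineral: 56.170 g Si in 220.332 g formula = 25.49 wt% Si.
Second mineral: 84.255 g Si in 497.007 g formula = 16.95 wt% Si.
25.49% − 16.95% gives a difference of 8.54 percentage points.

8.54 percentage points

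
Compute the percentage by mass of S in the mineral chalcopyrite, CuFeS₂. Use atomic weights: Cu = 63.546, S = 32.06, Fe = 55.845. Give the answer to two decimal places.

Molar mass of CuFeS₂: 1·63.546 + 1·55.845 + 2·32.06 = 183.511 g/mol.
Mass of S per formula unit: 2 × 32.06 = 64.120 g.
Weight fraction S = 64.120 / 183.511 = 0.3494.

34.94 weight percent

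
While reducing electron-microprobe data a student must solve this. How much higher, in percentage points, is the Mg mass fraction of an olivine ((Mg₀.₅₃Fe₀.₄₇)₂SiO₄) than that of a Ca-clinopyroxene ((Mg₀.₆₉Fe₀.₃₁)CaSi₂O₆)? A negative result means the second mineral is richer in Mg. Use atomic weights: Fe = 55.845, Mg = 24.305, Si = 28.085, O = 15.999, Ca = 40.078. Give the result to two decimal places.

7.71 percentage points

M((Mg₀.₅₃Fe₀.₄₇)₂SiO₄) = 170.339 g/mol, so wt% Mg = 25.763/170.339 × 100 = 15.12%.
M((Mg₀.₆₉Fe₀.₃₁)CaSi₂O₆) = 226.324 g/mol, so wt% Mg = 16.770/226.324 × 100 = 7.41%.
15.12 − 7.41 = 7.71 pp.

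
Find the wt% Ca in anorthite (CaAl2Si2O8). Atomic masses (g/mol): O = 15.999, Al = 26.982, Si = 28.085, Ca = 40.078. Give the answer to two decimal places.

14.41 wt%

Molar mass of CaAl2Si2O8: 1*40.078 + 2*26.982 + 2*28.085 + 8*15.999 = 278.204 g/mol.
Mass of Ca per formula unit: 1 × 40.078 = 40.078 g.
Weight fraction Ca = 40.078 / 278.204 = 0.1441.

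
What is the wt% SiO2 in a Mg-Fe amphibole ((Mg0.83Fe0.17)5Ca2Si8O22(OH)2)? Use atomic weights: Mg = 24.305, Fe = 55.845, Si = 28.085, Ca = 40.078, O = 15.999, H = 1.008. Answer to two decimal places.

57.28 wt%

Molar mass of (Mg0.83Fe0.17)5Ca2Si8O22(OH)2 = 4.15×24.305 + 0.85×55.845 + 2×40.078 + 8×28.085 + 24×15.999 + 2×1.008 = 839.162 g/mol.
Each formula unit contains 8 Si, equivalent to 8/1 = 8.0000 mol SiO2.
M(SiO2) = 1×28.085 + 2×15.999 = 60.083 g/mol.
Mass of SiO2 per formula unit = 8.0000 × 60.083 = 480.664 g.
SiO2 wt% = 480.664 / 839.162 × 100 = 57.28%.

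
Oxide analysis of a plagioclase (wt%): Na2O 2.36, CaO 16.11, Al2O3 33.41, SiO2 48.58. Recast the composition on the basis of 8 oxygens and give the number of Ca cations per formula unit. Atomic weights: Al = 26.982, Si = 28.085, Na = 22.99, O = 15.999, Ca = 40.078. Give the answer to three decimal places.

Na2O (M=61.979): mol = 0.03808; Na = 0.07616, O = 0.03808.
CaO (M=56.077): mol = 0.28728; Ca = 0.28728, O = 0.28728.
Al2O3 (M=101.961): mol = 0.32767; Al = 0.65534, O = 0.98301.
SiO2 (M=60.083): mol = 0.80855; Si = 0.80855, O = 1.61710.
ΣO = 2.92547; factor = 8/ΣO = 2.73460.
Ca apfu = 0.28728 × 2.73460 = 0.786.

0.786 Ca apfu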